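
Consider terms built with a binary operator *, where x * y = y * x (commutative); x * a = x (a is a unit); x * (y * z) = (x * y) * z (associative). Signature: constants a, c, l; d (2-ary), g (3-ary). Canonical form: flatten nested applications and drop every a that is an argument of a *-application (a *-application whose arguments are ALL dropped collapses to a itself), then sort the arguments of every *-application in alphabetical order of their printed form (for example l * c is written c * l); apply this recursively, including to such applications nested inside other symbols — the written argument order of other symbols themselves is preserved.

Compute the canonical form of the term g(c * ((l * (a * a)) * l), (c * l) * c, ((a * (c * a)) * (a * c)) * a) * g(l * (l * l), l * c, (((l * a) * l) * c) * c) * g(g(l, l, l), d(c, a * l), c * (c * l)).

Answer: g(c * l * l, c * c * l, c * c) * g(g(l, l, l), d(c, l), c * c * l) * g(l * l * l, c * l, c * c * l * l)

Derivation:
Canonicalize subterm:  g(c * ((l * (a * a)) * l), (c * l) * c, ((a * (c * a)) * (a * c)) * a)  →  g(c * l * l, c * c * l, c * c)
Simplify inside:  g(l * (l * l), l * c, (((l * a) * l) * c) * c)  →  g(l * l * l, c * l, c * c * l * l)
Simplify inside:  g(g(l, l, l), d(c, a * l), c * (c * l))  →  g(g(l, l, l), d(c, l), c * c * l)
Sort:  g(c * l * l, c * c * l, c * c) * g(g(l, l, l), d(c, l), c * c * l) * g(l * l * l, c * l, c * c * l * l)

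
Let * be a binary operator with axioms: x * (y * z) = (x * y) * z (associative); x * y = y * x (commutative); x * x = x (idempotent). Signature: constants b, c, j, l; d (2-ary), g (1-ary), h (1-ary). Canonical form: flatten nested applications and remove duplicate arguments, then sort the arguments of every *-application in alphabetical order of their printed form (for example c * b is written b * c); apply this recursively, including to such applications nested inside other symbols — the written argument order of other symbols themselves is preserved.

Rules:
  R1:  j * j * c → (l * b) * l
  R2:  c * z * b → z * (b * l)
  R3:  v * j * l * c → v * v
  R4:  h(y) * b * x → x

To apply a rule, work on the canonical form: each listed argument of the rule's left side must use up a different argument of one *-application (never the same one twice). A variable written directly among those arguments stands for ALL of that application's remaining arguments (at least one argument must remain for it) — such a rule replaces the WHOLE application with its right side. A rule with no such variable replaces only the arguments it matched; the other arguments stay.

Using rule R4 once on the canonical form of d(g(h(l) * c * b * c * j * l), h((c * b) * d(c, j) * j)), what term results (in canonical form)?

Answer: d(g(c * j * l), h(b * c * d(c, j) * j))

Derivation:
Canonical form:  d(g(b * c * h(l) * j * l), h(b * c * d(c, j) * j))
R4 matches:  uses b, h(l);  x := c * j * l, y := l
Every leftover argument binds to the variable; the entire application is replaced.
New term:  d(g(c * j * l), h(b * c * d(c, j) * j))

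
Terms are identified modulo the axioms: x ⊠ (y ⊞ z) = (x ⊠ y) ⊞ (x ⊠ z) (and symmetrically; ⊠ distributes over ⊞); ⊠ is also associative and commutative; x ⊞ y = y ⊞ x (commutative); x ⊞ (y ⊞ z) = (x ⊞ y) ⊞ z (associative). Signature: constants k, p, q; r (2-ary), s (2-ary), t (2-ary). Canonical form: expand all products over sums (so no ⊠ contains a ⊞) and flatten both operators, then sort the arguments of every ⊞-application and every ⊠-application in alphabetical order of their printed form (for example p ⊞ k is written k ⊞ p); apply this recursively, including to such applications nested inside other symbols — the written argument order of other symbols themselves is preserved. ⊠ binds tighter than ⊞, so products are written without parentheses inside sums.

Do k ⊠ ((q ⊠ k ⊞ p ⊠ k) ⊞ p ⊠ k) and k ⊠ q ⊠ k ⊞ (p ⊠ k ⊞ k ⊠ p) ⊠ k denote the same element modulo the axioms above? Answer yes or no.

Left:  k ⊠ ((q ⊠ k ⊞ p ⊠ k) ⊞ p ⊠ k)
  Expand products over sums:  k ⊠ k ⊠ q ⊞ k ⊠ k ⊠ p ⊞ k ⊠ k ⊠ p
  Order the arguments:  k ⊠ k ⊠ p ⊞ k ⊠ k ⊠ p ⊞ k ⊠ k ⊠ q
Right:  k ⊠ q ⊠ k ⊞ (p ⊠ k ⊞ k ⊠ p) ⊠ k
  Distribute:  k ⊠ k ⊠ q ⊞ k ⊠ k ⊠ p ⊞ k ⊠ k ⊠ p
  Sort:  k ⊠ k ⊠ p ⊞ k ⊠ k ⊠ p ⊞ k ⊠ k ⊠ q

Answer: yes — both canonical forms are k ⊠ k ⊠ p ⊞ k ⊠ k ⊠ p ⊞ k ⊠ k ⊠ q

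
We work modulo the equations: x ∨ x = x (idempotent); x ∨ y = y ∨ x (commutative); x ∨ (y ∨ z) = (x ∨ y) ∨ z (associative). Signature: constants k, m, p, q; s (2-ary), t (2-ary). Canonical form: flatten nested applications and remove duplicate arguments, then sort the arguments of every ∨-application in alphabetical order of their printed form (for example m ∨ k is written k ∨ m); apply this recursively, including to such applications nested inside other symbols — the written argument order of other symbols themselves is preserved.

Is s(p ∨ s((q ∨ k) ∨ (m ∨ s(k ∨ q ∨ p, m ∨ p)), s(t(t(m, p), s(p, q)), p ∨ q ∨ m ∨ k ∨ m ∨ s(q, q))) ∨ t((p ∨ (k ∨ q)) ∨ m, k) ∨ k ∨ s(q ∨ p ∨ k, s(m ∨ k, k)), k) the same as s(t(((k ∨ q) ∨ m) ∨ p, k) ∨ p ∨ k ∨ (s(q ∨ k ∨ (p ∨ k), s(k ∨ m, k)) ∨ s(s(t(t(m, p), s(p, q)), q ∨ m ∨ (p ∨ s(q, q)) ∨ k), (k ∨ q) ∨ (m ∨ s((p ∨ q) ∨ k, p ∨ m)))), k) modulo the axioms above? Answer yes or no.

Answer: no — s(k ∨ p ∨ s(k ∨ m ∨ q ∨ s(k ∨ p ∨ q, m ∨ p), s(t(t(m, p), s(p, q)), k ∨ m ∨ p ∨ q ∨ s(q, q))) ∨ s(k ∨ p ∨ q, s(k ∨ m, k)) ∨ t(k ∨ m ∨ p ∨ q, k), k) vs s(k ∨ p ∨ s(k ∨ p ∨ q, s(k ∨ m, k)) ∨ s(s(t(t(m, p), s(p, q)), k ∨ m ∨ p ∨ q ∨ s(q, q)), k ∨ m ∨ q ∨ s(k ∨ p ∨ q, m ∨ p)) ∨ t(k ∨ m ∨ p ∨ q, k), k)

Derivation:
Left:  s(p ∨ s((q ∨ k) ∨ (m ∨ s(k ∨ q ∨ p, m ∨ p)), s(t(t(m, p), s(p, q)), p ∨ q ∨ m ∨ k ∨ m ∨ s(q, q))) ∨ t((p ∨ (k ∨ q)) ∨ m, k) ∨ k ∨ s(q ∨ p ∨ k, s(m ∨ k, k)), k)
  Descend into:  p ∨ s((q ∨ k) ∨ (m ∨ s(k ∨ q ∨ p, m ∨ p)), s(t(t(m, p), s(p, q)), p ∨ q ∨ m ∨ k ∨ m ∨ s(q, q))) ∨ t((p ∨ (k ∨ q)) ∨ m, k) ∨ k ∨ s(q ∨ p ∨ k, s(m ∨ k, k))
  Simplify inside:  s((q ∨ k) ∨ (m ∨ s(k ∨ q ∨ p, m ∨ p)), s(t(t(m, p), s(p, q)), p ∨ q ∨ m ∨ k ∨ m ∨ s(q, q)))  →  s(k ∨ m ∨ q ∨ s(k ∨ p ∨ q, m ∨ p), s(t(t(m, p), s(p, q)), k ∨ m ∨ p ∨ q ∨ s(q, q)))
  Simplify inside:  t((p ∨ (k ∨ q)) ∨ m, k)  →  t(k ∨ m ∨ p ∨ q, k)
  Simplify inside:  s(q ∨ p ∨ k, s(m ∨ k, k))  →  s(k ∨ p ∨ q, s(k ∨ m, k))
  Sort:  k ∨ p ∨ s(k ∨ m ∨ q ∨ s(k ∨ p ∨ q, m ∨ p), s(t(t(m, p), s(p, q)), k ∨ m ∨ p ∨ q ∨ s(q, q))) ∨ s(k ∨ p ∨ q, s(k ∨ m, k)) ∨ t(k ∨ m ∨ p ∨ q, k)
  Put back:  s(k ∨ p ∨ s(k ∨ m ∨ q ∨ s(k ∨ p ∨ q, m ∨ p), s(t(t(m, p), s(p, q)), k ∨ m ∨ p ∨ q ∨ s(q, q))) ∨ s(k ∨ p ∨ q, s(k ∨ m, k)) ∨ t(k ∨ m ∨ p ∨ q, k), k)
Right:  s(t(((k ∨ q) ∨ m) ∨ p, k) ∨ p ∨ k ∨ (s(q ∨ k ∨ (p ∨ k), s(k ∨ m, k)) ∨ s(s(t(t(m, p), s(p, q)), q ∨ m ∨ (p ∨ s(q, q)) ∨ k), (k ∨ q) ∨ (m ∨ s((p ∨ q) ∨ k, p ∨ m)))), k)
  Descend into:  t(((k ∨ q) ∨ m) ∨ p, k) ∨ p ∨ k ∨ (s(q ∨ k ∨ (p ∨ k), s(k ∨ m, k)) ∨ s(s(t(t(m, p), s(p, q)), q ∨ m ∨ (p ∨ s(q, q)) ∨ k), (k ∨ q) ∨ (m ∨ s((p ∨ q) ∨ k, p ∨ m))))
  Un-nest:  t(((k ∨ q) ∨ m) ∨ p, k) ∨ p ∨ k ∨ s(q ∨ k ∨ (p ∨ k), s(k ∨ m, k)) ∨ s(s(t(t(m, p), s(p, q)), q ∨ m ∨ (p ∨ s(q, q)) ∨ k), (k ∨ q) ∨ (m ∨ s((p ∨ q) ∨ k, p ∨ m)))
  Simplify inside:  t(((k ∨ q) ∨ m) ∨ p, k)  →  t(k ∨ m ∨ p ∨ q, k)
  Canonicalize subterm:  s(q ∨ k ∨ (p ∨ k), s(k ∨ m, k))  →  s(k ∨ p ∨ q, s(k ∨ m, k))
  Inside:  s(s(t(t(m, p), s(p, q)), q ∨ m ∨ (p ∨ s(q, q)) ∨ k), (k ∨ q) ∨ (m ∨ s((p ∨ q) ∨ k, p ∨ m)))  →  s(s(t(t(m, p), s(p, q)), k ∨ m ∨ p ∨ q ∨ s(q, q)), k ∨ m ∨ q ∨ s(k ∨ p ∨ q, m ∨ p))
  Sort:  k ∨ p ∨ s(k ∨ p ∨ q, s(k ∨ m, k)) ∨ s(s(t(t(m, p), s(p, q)), k ∨ m ∨ p ∨ q ∨ s(q, q)), k ∨ m ∨ q ∨ s(k ∨ p ∨ q, m ∨ p)) ∨ t(k ∨ m ∨ p ∨ q, k)
  Put back:  s(k ∨ p ∨ s(k ∨ p ∨ q, s(k ∨ m, k)) ∨ s(s(t(t(m, p), s(p, q)), k ∨ m ∨ p ∨ q ∨ s(q, q)), k ∨ m ∨ q ∨ s(k ∨ p ∨ q, m ∨ p)) ∨ t(k ∨ m ∨ p ∨ q, k), k)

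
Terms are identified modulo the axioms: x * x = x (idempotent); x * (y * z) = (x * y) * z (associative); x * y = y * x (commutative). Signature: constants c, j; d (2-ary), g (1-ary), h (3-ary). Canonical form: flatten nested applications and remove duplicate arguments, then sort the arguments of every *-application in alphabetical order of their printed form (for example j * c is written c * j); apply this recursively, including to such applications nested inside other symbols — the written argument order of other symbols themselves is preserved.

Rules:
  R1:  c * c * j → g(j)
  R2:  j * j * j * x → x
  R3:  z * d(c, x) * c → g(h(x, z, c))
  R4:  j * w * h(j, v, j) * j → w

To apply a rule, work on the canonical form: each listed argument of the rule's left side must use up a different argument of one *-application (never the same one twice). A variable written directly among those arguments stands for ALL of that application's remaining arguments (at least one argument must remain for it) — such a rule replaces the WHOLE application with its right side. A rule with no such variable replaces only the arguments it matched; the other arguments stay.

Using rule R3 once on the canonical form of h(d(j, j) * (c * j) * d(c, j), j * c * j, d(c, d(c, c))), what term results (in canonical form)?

Answer: h(g(h(j, d(j, j) * j, c)), c * j, d(c, d(c, c)))

Derivation:
Canonical form:  h(c * d(c, j) * d(j, j) * j, c * j, d(c, d(c, c)))
R3 matches:  uses c, d(c, j);  x := j, z := d(j, j) * j
The variable takes the whole remainder — replace the entire application.
Giving:  h(g(h(j, d(j, j) * j, c)), c * j, d(c, d(c, c)))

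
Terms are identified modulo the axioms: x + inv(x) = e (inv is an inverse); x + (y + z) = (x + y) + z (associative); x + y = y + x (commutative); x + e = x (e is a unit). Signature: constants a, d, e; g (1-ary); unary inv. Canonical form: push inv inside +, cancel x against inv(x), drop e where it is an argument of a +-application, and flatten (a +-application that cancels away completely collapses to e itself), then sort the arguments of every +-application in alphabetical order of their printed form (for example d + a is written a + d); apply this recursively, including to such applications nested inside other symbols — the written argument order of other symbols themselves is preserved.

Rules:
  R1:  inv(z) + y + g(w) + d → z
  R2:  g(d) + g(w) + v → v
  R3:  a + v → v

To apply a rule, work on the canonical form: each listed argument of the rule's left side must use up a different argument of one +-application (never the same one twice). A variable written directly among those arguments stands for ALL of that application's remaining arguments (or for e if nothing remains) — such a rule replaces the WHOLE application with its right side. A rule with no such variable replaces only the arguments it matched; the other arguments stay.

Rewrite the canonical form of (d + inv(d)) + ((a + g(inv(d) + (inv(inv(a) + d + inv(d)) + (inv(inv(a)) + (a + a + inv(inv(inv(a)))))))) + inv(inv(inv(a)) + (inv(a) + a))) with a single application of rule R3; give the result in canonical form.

Canonical form:  g(a + a + a + inv(d))
Match R3:  consume a;  v := a + a + inv(d)
Every leftover argument binds to the variable; the entire application is replaced.
Result:  g(a + a + inv(d))

Answer: g(a + a + inv(d))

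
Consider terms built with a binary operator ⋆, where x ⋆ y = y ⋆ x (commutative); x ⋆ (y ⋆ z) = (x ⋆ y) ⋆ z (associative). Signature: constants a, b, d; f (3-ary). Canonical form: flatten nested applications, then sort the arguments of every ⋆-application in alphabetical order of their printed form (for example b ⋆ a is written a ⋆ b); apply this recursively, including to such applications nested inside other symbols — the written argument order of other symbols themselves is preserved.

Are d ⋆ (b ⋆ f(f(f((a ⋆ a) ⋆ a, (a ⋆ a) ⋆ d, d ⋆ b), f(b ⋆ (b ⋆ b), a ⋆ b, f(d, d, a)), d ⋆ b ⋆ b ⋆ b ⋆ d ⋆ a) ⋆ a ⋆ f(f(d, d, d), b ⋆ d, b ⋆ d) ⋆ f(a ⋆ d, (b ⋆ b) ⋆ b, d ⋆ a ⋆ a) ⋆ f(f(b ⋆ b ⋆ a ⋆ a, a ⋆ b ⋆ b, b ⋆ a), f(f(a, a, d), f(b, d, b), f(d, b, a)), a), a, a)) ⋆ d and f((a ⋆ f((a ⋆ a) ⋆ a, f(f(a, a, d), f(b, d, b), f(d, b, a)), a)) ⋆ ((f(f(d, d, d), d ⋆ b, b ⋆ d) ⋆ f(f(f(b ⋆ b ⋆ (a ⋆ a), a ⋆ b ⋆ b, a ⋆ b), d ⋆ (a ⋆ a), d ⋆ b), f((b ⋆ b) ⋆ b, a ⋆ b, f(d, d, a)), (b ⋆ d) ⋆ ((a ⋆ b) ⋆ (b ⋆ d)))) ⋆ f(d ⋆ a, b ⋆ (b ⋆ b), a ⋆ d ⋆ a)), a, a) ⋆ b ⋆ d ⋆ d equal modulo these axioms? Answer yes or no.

Left:  d ⋆ (b ⋆ f(f(f((a ⋆ a) ⋆ a, (a ⋆ a) ⋆ d, d ⋆ b), f(b ⋆ (b ⋆ b), a ⋆ b, f(d, d, a)), d ⋆ b ⋆ b ⋆ b ⋆ d ⋆ a) ⋆ a ⋆ f(f(d, d, d), b ⋆ d, b ⋆ d) ⋆ f(a ⋆ d, (b ⋆ b) ⋆ b, d ⋆ a ⋆ a) ⋆ f(f(b ⋆ b ⋆ a ⋆ a, a ⋆ b ⋆ b, b ⋆ a), f(f(a, a, d), f(b, d, b), f(d, b, a)), a), a, a)) ⋆ d
  Flatten:  d ⋆ b ⋆ f(f(f((a ⋆ a) ⋆ a, (a ⋆ a) ⋆ d, d ⋆ b), f(b ⋆ (b ⋆ b), a ⋆ b, f(d, d, a)), d ⋆ b ⋆ b ⋆ b ⋆ d ⋆ a) ⋆ a ⋆ f(f(d, d, d), b ⋆ d, b ⋆ d) ⋆ f(a ⋆ d, (b ⋆ b) ⋆ b, d ⋆ a ⋆ a) ⋆ f(f(b ⋆ b ⋆ a ⋆ a, a ⋆ b ⋆ b, b ⋆ a), f(f(a, a, d), f(b, d, b), f(d, b, a)), a), a, a) ⋆ d
  Simplify inside:  f(f(f((a ⋆ a) ⋆ a, (a ⋆ a) ⋆ d, d ⋆ b), f(b ⋆ (b ⋆ b), a ⋆ b, f(d, d, a)), d ⋆ b ⋆ b ⋆ b ⋆ d ⋆ a) ⋆ a ⋆ f(f(d, d, d), b ⋆ d, b ⋆ d) ⋆ f(a ⋆ d, (b ⋆ b) ⋆ b, d ⋆ a ⋆ a) ⋆ f(f(b ⋆ b ⋆ a ⋆ a, a ⋆ b ⋆ b, b ⋆ a), f(f(a, a, d), f(b, d, b), f(d, b, a)), a), a, a)  →  f(a ⋆ f(a ⋆ d, b ⋆ b ⋆ b, a ⋆ a ⋆ d) ⋆ f(f(a ⋆ a ⋆ a, a ⋆ a ⋆ d, b ⋆ d), f(b ⋆ b ⋆ b, a ⋆ b, f(d, d, a)), a ⋆ b ⋆ b ⋆ b ⋆ d ⋆ d) ⋆ f(f(a ⋆ a ⋆ b ⋆ b, a ⋆ b ⋆ b, a ⋆ b), f(f(a, a, d), f(b, d, b), f(d, b, a)), a) ⋆ f(f(d, d, d), b ⋆ d, b ⋆ d), a, a)
  Sort arguments:  b ⋆ d ⋆ d ⋆ f(a ⋆ f(a ⋆ d, b ⋆ b ⋆ b, a ⋆ a ⋆ d) ⋆ f(f(a ⋆ a ⋆ a, a ⋆ a ⋆ d, b ⋆ d), f(b ⋆ b ⋆ b, a ⋆ b, f(d, d, a)), a ⋆ b ⋆ b ⋆ b ⋆ d ⋆ d) ⋆ f(f(a ⋆ a ⋆ b ⋆ b, a ⋆ b ⋆ b, a ⋆ b), f(f(a, a, d), f(b, d, b), f(d, b, a)), a) ⋆ f(f(d, d, d), b ⋆ d, b ⋆ d), a, a)
Right:  f((a ⋆ f((a ⋆ a) ⋆ a, f(f(a, a, d), f(b, d, b), f(d, b, a)), a)) ⋆ ((f(f(d, d, d), d ⋆ b, b ⋆ d) ⋆ f(f(f(b ⋆ b ⋆ (a ⋆ a), a ⋆ b ⋆ b, a ⋆ b), d ⋆ (a ⋆ a), d ⋆ b), f((b ⋆ b) ⋆ b, a ⋆ b, f(d, d, a)), (b ⋆ d) ⋆ ((a ⋆ b) ⋆ (b ⋆ d)))) ⋆ f(d ⋆ a, b ⋆ (b ⋆ b), a ⋆ d ⋆ a)), a, a) ⋆ b ⋆ d ⋆ d
  Simplify inside:  f((a ⋆ f((a ⋆ a) ⋆ a, f(f(a, a, d), f(b, d, b), f(d, b, a)), a)) ⋆ ((f(f(d, d, d), d ⋆ b, b ⋆ d) ⋆ f(f(f(b ⋆ b ⋆ (a ⋆ a), a ⋆ b ⋆ b, a ⋆ b), d ⋆ (a ⋆ a), d ⋆ b), f((b ⋆ b) ⋆ b, a ⋆ b, f(d, d, a)), (b ⋆ d) ⋆ ((a ⋆ b) ⋆ (b ⋆ d)))) ⋆ f(d ⋆ a, b ⋆ (b ⋆ b), a ⋆ d ⋆ a)), a, a)  →  f(a ⋆ f(a ⋆ a ⋆ a, f(f(a, a, d), f(b, d, b), f(d, b, a)), a) ⋆ f(a ⋆ d, b ⋆ b ⋆ b, a ⋆ a ⋆ d) ⋆ f(f(d, d, d), b ⋆ d, b ⋆ d) ⋆ f(f(f(a ⋆ a ⋆ b ⋆ b, a ⋆ b ⋆ b, a ⋆ b), a ⋆ a ⋆ d, b ⋆ d), f(b ⋆ b ⋆ b, a ⋆ b, f(d, d, a)), a ⋆ b ⋆ b ⋆ b ⋆ d ⋆ d), a, a)
  Sort:  b ⋆ d ⋆ d ⋆ f(a ⋆ f(a ⋆ a ⋆ a, f(f(a, a, d), f(b, d, b), f(d, b, a)), a) ⋆ f(a ⋆ d, b ⋆ b ⋆ b, a ⋆ a ⋆ d) ⋆ f(f(d, d, d), b ⋆ d, b ⋆ d) ⋆ f(f(f(a ⋆ a ⋆ b ⋆ b, a ⋆ b ⋆ b, a ⋆ b), a ⋆ a ⋆ d, b ⋆ d), f(b ⋆ b ⋆ b, a ⋆ b, f(d, d, a)), a ⋆ b ⋆ b ⋆ b ⋆ d ⋆ d), a, a)

Answer: no — b ⋆ d ⋆ d ⋆ f(a ⋆ f(a ⋆ d, b ⋆ b ⋆ b, a ⋆ a ⋆ d) ⋆ f(f(a ⋆ a ⋆ a, a ⋆ a ⋆ d, b ⋆ d), f(b ⋆ b ⋆ b, a ⋆ b, f(d, d, a)), a ⋆ b ⋆ b ⋆ b ⋆ d ⋆ d) ⋆ f(f(a ⋆ a ⋆ b ⋆ b, a ⋆ b ⋆ b, a ⋆ b), f(f(a, a, d), f(b, d, b), f(d, b, a)), a) ⋆ f(f(d, d, d), b ⋆ d, b ⋆ d), a, a) vs b ⋆ d ⋆ d ⋆ f(a ⋆ f(a ⋆ a ⋆ a, f(f(a, a, d), f(b, d, b), f(d, b, a)), a) ⋆ f(a ⋆ d, b ⋆ b ⋆ b, a ⋆ a ⋆ d) ⋆ f(f(d, d, d), b ⋆ d, b ⋆ d) ⋆ f(f(f(a ⋆ a ⋆ b ⋆ b, a ⋆ b ⋆ b, a ⋆ b), a ⋆ a ⋆ d, b ⋆ d), f(b ⋆ b ⋆ b, a ⋆ b, f(d, d, a)), a ⋆ b ⋆ b ⋆ b ⋆ d ⋆ d), a, a)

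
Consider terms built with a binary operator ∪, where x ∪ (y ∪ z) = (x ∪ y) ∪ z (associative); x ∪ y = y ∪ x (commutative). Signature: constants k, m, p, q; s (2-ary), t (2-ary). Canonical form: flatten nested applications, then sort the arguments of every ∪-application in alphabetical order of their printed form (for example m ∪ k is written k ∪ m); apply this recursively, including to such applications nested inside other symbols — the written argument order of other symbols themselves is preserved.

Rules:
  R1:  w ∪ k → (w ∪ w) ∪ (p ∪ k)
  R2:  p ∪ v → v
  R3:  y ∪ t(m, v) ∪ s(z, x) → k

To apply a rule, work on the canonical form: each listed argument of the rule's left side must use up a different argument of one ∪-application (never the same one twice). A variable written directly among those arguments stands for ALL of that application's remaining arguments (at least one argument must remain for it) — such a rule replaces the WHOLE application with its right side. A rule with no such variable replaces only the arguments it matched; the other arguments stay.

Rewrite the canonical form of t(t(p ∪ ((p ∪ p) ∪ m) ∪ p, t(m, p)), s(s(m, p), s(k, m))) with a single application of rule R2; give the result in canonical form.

Canonical form:  t(t(m ∪ p ∪ p ∪ p ∪ p, t(m, p)), s(s(m, p), s(k, m)))
Apply R2:  consuming p;  v := m ∪ p ∪ p ∪ p
The extension variable absorbs all remaining arguments, so the whole application is rewritten.
Result:  t(t(m ∪ p ∪ p ∪ p, t(m, p)), s(s(m, p), s(k, m)))

Answer: t(t(m ∪ p ∪ p ∪ p, t(m, p)), s(s(m, p), s(k, m)))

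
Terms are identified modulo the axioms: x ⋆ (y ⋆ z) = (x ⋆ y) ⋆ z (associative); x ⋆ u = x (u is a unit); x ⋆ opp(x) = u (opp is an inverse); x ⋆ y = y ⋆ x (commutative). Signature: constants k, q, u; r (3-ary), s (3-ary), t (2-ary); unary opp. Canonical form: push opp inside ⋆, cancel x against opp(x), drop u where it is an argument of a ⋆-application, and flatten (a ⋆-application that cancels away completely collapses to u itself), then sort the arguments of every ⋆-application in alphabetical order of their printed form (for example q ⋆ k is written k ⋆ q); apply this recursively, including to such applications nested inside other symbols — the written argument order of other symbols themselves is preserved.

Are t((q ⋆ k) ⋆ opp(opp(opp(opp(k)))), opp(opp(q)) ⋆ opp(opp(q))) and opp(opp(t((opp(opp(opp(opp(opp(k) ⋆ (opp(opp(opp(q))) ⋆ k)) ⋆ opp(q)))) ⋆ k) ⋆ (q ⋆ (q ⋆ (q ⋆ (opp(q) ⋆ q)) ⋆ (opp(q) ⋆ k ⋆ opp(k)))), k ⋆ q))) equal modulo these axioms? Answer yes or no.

Left:  t((q ⋆ k) ⋆ opp(opp(opp(opp(k)))), opp(opp(q)) ⋆ opp(opp(q)))
  Work inside:  (q ⋆ k) ⋆ opp(opp(opp(opp(k))))
  Push opp inside:  distribute opp over ⋆ and collapse double opp
  Collect:  q ⋆ k ⋆ k
  Sort arguments:  k ⋆ k ⋆ q
  Rebuild:  t(k ⋆ k ⋆ q, q ⋆ q)
Right:  opp(opp(t((opp(opp(opp(opp(opp(k) ⋆ (opp(opp(opp(q))) ⋆ k)) ⋆ opp(q)))) ⋆ k) ⋆ (q ⋆ (q ⋆ (q ⋆ (opp(q) ⋆ q)) ⋆ (opp(q) ⋆ k ⋆ opp(k)))), k ⋆ q)))
  Push opp inside:  distribute opp over ⋆ and collapse double opp
  Collect terms:  t(k ⋆ q ⋆ q, k ⋆ q)

Answer: no — t(k ⋆ k ⋆ q, q ⋆ q) vs t(k ⋆ q ⋆ q, k ⋆ q)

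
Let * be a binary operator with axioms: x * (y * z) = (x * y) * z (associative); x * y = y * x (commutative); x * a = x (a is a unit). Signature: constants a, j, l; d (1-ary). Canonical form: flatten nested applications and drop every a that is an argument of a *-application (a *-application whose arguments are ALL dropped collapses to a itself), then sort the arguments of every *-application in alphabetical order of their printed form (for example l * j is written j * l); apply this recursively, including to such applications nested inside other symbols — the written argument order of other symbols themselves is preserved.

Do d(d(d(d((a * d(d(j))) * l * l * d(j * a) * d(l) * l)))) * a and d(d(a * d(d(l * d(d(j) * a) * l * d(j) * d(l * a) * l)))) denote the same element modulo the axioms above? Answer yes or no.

Answer: yes — both canonical forms are d(d(d(d(d(d(j)) * d(j) * d(l) * l * l * l))))

Derivation:
Left:  d(d(d(d((a * d(d(j))) * l * l * d(j * a) * d(l) * l)))) * a
  Inside:  d(d(d(d((a * d(d(j))) * l * l * d(j * a) * d(l) * l))))  →  d(d(d(d(d(d(j)) * d(j) * d(l) * l * l * l))))
  Units out:  drop a
  Sort:  d(d(d(d(d(d(j)) * d(j) * d(l) * l * l * l))))
Right:  d(d(a * d(d(l * d(d(j) * a) * l * d(j) * d(l * a) * l))))
  Descend into:  a * d(d(l * d(d(j) * a) * l * d(j) * d(l * a) * l))
  Canonicalize subterm:  d(d(l * d(d(j) * a) * l * d(j) * d(l * a) * l))  →  d(d(d(d(j)) * d(j) * d(l) * l * l * l))
  Unit:  drop a
  Sort arguments:  d(d(d(d(j)) * d(j) * d(l) * l * l * l))
  Reassemble:  d(d(d(d(d(d(j)) * d(j) * d(l) * l * l * l))))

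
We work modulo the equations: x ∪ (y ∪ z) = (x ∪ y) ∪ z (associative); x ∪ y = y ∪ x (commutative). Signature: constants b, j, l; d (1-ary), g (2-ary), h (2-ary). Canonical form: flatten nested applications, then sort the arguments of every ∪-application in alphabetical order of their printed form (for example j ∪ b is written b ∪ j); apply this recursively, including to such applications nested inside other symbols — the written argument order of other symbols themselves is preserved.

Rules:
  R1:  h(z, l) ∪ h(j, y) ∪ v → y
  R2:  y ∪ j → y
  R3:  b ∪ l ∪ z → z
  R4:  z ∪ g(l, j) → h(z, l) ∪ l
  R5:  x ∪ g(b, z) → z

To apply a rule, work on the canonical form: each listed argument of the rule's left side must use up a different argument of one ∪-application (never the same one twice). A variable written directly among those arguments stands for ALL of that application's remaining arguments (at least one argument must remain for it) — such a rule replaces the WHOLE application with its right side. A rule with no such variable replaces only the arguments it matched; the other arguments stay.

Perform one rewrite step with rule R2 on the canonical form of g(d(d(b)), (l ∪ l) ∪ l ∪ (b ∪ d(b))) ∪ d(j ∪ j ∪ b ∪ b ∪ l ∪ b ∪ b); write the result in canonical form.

Canonical form:  d(b ∪ b ∪ b ∪ b ∪ j ∪ j ∪ l) ∪ g(d(d(b)), b ∪ d(b) ∪ l ∪ l ∪ l)
R2 matches:  uses j;  y := b ∪ b ∪ b ∪ b ∪ j ∪ l
The variable takes the whole remainder — replace the entire application.
Result:  d(b ∪ b ∪ b ∪ b ∪ j ∪ l) ∪ g(d(d(b)), b ∪ d(b) ∪ l ∪ l ∪ l)

Answer: d(b ∪ b ∪ b ∪ b ∪ j ∪ l) ∪ g(d(d(b)), b ∪ d(b) ∪ l ∪ l ∪ l)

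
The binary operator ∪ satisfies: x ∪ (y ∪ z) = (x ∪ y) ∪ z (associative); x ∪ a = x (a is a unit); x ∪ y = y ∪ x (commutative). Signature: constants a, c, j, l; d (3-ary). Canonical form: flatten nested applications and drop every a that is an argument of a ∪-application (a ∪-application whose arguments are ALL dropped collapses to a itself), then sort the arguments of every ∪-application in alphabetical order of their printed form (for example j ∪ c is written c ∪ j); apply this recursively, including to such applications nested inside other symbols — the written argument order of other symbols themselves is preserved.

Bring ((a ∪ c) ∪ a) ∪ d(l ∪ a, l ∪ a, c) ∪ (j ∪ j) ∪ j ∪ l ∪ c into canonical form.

Answer: c ∪ c ∪ d(l, l, c) ∪ j ∪ j ∪ j ∪ l

Derivation:
Flatten:  a ∪ c ∪ a ∪ d(l ∪ a, l ∪ a, c) ∪ j ∪ j ∪ j ∪ l ∪ c
Canonicalize subterm:  d(l ∪ a, l ∪ a, c)  →  d(l, l, c)
Unit:  drop a (×2)
Sort arguments:  c ∪ c ∪ d(l, l, c) ∪ j ∪ j ∪ j ∪ l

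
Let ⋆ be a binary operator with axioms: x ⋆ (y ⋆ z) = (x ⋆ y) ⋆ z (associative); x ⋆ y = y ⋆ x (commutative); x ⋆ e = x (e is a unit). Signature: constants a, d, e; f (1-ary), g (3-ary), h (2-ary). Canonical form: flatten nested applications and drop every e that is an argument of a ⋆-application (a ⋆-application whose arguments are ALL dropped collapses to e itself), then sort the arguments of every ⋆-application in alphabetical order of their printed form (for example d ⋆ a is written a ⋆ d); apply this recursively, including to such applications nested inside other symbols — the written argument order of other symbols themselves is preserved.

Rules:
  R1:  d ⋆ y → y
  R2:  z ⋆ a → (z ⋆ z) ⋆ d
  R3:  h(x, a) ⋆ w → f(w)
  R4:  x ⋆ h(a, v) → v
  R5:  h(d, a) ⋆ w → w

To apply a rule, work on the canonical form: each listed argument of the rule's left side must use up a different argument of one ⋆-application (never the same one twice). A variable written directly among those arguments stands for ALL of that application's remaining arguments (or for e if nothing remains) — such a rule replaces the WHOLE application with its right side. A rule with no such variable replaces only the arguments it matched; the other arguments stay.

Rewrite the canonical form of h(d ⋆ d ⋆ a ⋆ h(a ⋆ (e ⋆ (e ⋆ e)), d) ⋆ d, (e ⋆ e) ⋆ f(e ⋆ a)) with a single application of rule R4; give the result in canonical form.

Answer: h(d, f(a))

Derivation:
Canonical form:  h(a ⋆ d ⋆ d ⋆ d ⋆ h(a, d), f(a))
Apply R4:  consuming h(a, d);  v := d, x := a ⋆ d ⋆ d ⋆ d
Every leftover argument binds to the variable; the entire application is replaced.
Giving:  h(d, f(a))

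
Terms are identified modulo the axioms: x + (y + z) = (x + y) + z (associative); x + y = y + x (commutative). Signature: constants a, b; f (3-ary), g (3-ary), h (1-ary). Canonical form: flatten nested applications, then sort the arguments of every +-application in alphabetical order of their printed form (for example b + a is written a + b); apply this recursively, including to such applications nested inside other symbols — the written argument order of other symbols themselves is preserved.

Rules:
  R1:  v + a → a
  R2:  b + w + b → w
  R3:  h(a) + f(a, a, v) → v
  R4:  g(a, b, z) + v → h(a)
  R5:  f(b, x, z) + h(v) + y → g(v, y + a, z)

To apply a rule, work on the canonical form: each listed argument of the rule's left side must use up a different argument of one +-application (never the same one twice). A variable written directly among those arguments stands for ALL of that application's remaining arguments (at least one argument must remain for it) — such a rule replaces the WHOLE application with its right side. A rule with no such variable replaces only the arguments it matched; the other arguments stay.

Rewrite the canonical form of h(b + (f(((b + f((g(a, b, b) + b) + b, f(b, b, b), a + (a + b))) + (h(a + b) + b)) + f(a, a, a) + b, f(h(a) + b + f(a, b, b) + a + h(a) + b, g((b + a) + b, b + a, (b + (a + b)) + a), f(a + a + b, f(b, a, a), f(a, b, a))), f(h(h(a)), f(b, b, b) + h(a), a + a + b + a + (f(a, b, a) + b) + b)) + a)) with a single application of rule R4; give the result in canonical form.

Answer: h(a + b + f(b + b + b + f(a, a, a) + f(h(a), f(b, b, b), a + a + b) + h(a + b), f(a + b + b + f(a, b, b) + h(a) + h(a), g(a + b + b, a + b, a + a + b + b), f(a + a + b, f(b, a, a), f(a, b, a))), f(h(h(a)), f(b, b, b) + h(a), a + a + a + b + b + b + f(a, b, a))))

Derivation:
Canonical form:  h(a + b + f(b + b + b + f(a, a, a) + f(b + b + g(a, b, b), f(b, b, b), a + a + b) + h(a + b), f(a + b + b + f(a, b, b) + h(a) + h(a), g(a + b + b, a + b, a + a + b + b), f(a + a + b, f(b, a, a), f(a, b, a))), f(h(h(a)), f(b, b, b) + h(a), a + a + a + b + b + b + f(a, b, a))))
Apply R4:  consuming g(a, b, b);  v := b + b, z := b
Every leftover argument binds to the variable; the entire application is replaced.
New term:  h(a + b + f(b + b + b + f(a, a, a) + f(h(a), f(b, b, b), a + a + b) + h(a + b), f(a + b + b + f(a, b, b) + h(a) + h(a), g(a + b + b, a + b, a + a + b + b), f(a + a + b, f(b, a, a), f(a, b, a))), f(h(h(a)), f(b, b, b) + h(a), a + a + a + b + b + b + f(a, b, a))))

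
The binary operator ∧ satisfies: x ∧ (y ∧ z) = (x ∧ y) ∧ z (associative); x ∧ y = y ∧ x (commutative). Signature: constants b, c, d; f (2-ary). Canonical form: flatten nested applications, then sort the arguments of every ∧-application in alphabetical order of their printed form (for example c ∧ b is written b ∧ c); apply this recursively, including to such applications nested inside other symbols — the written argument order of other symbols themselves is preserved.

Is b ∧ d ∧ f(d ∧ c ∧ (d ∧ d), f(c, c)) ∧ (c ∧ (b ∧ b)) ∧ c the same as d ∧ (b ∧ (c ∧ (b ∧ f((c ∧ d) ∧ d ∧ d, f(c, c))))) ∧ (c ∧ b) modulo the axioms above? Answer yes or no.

Left:  b ∧ d ∧ f(d ∧ c ∧ (d ∧ d), f(c, c)) ∧ (c ∧ (b ∧ b)) ∧ c
  Flatten:  b ∧ d ∧ f(d ∧ c ∧ (d ∧ d), f(c, c)) ∧ c ∧ b ∧ b ∧ c
  Inside:  f(d ∧ c ∧ (d ∧ d), f(c, c))  →  f(c ∧ d ∧ d ∧ d, f(c, c))
  Order the arguments:  b ∧ b ∧ b ∧ c ∧ c ∧ d ∧ f(c ∧ d ∧ d ∧ d, f(c, c))
Right:  d ∧ (b ∧ (c ∧ (b ∧ f((c ∧ d) ∧ d ∧ d, f(c, c))))) ∧ (c ∧ b)
  Merge nested applications:  d ∧ b ∧ c ∧ b ∧ f((c ∧ d) ∧ d ∧ d, f(c, c)) ∧ c ∧ b
  Canonicalize subterm:  f((c ∧ d) ∧ d ∧ d, f(c, c))  →  f(c ∧ d ∧ d ∧ d, f(c, c))
  Sort arguments:  b ∧ b ∧ b ∧ c ∧ c ∧ d ∧ f(c ∧ d ∧ d ∧ d, f(c, c))

Answer: yes — both canonical forms are b ∧ b ∧ b ∧ c ∧ c ∧ d ∧ f(c ∧ d ∧ d ∧ d, f(c, c))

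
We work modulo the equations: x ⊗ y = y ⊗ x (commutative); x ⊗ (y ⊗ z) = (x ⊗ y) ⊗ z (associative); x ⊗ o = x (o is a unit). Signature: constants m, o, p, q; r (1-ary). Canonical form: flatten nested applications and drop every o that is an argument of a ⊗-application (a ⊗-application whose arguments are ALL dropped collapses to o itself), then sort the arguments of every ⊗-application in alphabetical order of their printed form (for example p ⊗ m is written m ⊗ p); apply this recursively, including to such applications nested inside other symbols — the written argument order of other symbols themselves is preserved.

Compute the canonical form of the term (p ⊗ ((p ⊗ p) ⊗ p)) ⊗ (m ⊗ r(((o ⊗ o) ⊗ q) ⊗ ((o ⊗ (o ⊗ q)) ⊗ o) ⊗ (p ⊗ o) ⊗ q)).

Flatten:  p ⊗ p ⊗ p ⊗ p ⊗ m ⊗ r(((o ⊗ o) ⊗ q) ⊗ ((o ⊗ (o ⊗ q)) ⊗ o) ⊗ (p ⊗ o) ⊗ q)
Simplify inside:  r(((o ⊗ o) ⊗ q) ⊗ ((o ⊗ (o ⊗ q)) ⊗ o) ⊗ (p ⊗ o) ⊗ q)  →  r(p ⊗ q ⊗ q ⊗ q)
Sort:  m ⊗ p ⊗ p ⊗ p ⊗ p ⊗ r(p ⊗ q ⊗ q ⊗ q)

Answer: m ⊗ p ⊗ p ⊗ p ⊗ p ⊗ r(p ⊗ q ⊗ q ⊗ q)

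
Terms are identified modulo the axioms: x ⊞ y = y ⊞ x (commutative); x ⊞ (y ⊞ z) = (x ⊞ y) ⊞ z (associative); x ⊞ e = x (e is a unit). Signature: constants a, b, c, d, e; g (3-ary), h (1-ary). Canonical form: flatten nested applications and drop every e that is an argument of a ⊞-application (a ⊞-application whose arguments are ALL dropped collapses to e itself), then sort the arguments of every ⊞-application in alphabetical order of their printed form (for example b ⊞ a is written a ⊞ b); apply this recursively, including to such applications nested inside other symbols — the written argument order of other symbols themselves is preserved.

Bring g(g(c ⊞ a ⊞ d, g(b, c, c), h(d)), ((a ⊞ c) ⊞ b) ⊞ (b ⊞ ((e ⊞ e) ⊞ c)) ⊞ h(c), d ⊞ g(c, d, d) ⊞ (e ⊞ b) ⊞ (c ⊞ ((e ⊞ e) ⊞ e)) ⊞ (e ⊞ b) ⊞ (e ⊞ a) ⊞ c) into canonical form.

Answer: g(g(a ⊞ c ⊞ d, g(b, c, c), h(d)), a ⊞ b ⊞ b ⊞ c ⊞ c ⊞ h(c), a ⊞ b ⊞ b ⊞ c ⊞ c ⊞ d ⊞ g(c, d, d))

Derivation:
Descend into:  d ⊞ g(c, d, d) ⊞ (e ⊞ b) ⊞ (c ⊞ ((e ⊞ e) ⊞ e)) ⊞ (e ⊞ b) ⊞ (e ⊞ a) ⊞ c
Flatten:  d ⊞ g(c, d, d) ⊞ e ⊞ b ⊞ c ⊞ e ⊞ e ⊞ e ⊞ e ⊞ b ⊞ e ⊞ a ⊞ c
Units out:  drop e (×6)
Order the arguments:  a ⊞ b ⊞ b ⊞ c ⊞ c ⊞ d ⊞ g(c, d, d)
Rebuild:  g(g(a ⊞ c ⊞ d, g(b, c, c), h(d)), a ⊞ b ⊞ b ⊞ c ⊞ c ⊞ h(c), a ⊞ b ⊞ b ⊞ c ⊞ c ⊞ d ⊞ g(c, d, d))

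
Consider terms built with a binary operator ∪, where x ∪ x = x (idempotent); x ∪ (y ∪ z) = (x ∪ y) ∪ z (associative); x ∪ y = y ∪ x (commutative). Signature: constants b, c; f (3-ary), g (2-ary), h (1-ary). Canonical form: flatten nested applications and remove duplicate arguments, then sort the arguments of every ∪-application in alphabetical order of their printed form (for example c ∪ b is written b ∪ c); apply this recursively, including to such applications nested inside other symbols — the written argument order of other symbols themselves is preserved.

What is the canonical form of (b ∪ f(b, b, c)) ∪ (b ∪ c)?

Merge nested applications:  b ∪ f(b, b, c) ∪ b ∪ c
Drop duplicates:  drop duplicate b
Sort arguments:  b ∪ c ∪ f(b, b, c)

Answer: b ∪ c ∪ f(b, b, c)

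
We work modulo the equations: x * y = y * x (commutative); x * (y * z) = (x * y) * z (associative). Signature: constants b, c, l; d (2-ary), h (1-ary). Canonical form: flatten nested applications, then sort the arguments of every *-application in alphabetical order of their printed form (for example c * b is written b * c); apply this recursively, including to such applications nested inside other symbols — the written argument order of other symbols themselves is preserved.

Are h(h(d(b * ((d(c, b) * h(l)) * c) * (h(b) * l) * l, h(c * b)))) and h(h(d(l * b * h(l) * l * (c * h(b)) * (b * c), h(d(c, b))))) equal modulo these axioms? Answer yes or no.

Left:  h(h(d(b * ((d(c, b) * h(l)) * c) * (h(b) * l) * l, h(c * b))))
  Descend into:  b * ((d(c, b) * h(l)) * c) * (h(b) * l) * l
  Flatten:  b * d(c, b) * h(l) * c * h(b) * l * l
  Sort arguments:  b * c * d(c, b) * h(b) * h(l) * l * l
  Put back:  h(h(d(b * c * d(c, b) * h(b) * h(l) * l * l, h(b * c))))
Right:  h(h(d(l * b * h(l) * l * (c * h(b)) * (b * c), h(d(c, b)))))
  Focus inside:  l * b * h(l) * l * (c * h(b)) * (b * c)
  Un-nest:  l * b * h(l) * l * c * h(b) * b * c
  Order the arguments:  b * b * c * c * h(b) * h(l) * l * l
  Rebuild:  h(h(d(b * b * c * c * h(b) * h(l) * l * l, h(d(c, b)))))

Answer: no — h(h(d(b * c * d(c, b) * h(b) * h(l) * l * l, h(b * c)))) vs h(h(d(b * b * c * c * h(b) * h(l) * l * l, h(d(c, b)))))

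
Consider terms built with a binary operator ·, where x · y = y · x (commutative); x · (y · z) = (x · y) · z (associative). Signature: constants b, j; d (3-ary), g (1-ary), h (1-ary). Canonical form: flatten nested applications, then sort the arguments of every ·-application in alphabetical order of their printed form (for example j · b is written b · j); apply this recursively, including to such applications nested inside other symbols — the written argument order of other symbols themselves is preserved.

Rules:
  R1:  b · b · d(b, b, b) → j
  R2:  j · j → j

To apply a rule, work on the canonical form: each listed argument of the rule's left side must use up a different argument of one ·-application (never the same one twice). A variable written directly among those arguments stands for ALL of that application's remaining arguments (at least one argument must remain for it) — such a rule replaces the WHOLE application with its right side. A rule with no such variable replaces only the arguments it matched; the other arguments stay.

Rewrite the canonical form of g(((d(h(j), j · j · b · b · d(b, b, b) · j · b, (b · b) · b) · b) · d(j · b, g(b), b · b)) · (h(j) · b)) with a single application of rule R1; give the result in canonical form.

Canonical form:  g(b · b · d(b · j, g(b), b · b) · d(h(j), b · b · b · d(b, b, b) · j · j · j, b · b · b) · h(j))
R1 matches:  uses b, b, d(b, b, b)
Result:  g(b · b · d(b · j, g(b), b · b) · d(h(j), b · j · j · j · j, b · b · b) · h(j))

Answer: g(b · b · d(b · j, g(b), b · b) · d(h(j), b · j · j · j · j, b · b · b) · h(j))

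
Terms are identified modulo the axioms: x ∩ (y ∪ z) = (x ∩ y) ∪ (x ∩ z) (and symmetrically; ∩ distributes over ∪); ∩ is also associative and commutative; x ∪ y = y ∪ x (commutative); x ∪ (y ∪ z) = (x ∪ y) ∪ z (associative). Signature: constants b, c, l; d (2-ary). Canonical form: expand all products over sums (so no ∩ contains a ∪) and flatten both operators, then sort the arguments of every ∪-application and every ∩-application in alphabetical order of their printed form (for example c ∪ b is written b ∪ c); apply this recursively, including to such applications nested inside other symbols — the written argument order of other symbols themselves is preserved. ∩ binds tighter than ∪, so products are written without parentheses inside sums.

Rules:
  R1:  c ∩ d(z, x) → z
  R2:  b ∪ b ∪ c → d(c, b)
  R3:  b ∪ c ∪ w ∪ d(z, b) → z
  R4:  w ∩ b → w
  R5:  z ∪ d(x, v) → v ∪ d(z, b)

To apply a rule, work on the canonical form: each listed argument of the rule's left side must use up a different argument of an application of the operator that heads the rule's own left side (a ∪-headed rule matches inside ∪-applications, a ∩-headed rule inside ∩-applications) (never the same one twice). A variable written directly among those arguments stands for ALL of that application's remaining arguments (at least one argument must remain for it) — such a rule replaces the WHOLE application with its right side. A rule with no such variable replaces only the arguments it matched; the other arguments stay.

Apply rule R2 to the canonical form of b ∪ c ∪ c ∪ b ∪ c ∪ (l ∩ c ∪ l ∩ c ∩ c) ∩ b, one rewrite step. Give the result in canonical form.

Canonical form:  b ∪ b ∪ b ∩ c ∩ c ∩ l ∪ b ∩ c ∩ l ∪ c ∪ c ∪ c
Apply R2:  consuming b, b, c
Result:  b ∩ c ∩ c ∩ l ∪ b ∩ c ∩ l ∪ c ∪ c ∪ d(c, b)

Answer: b ∩ c ∩ c ∩ l ∪ b ∩ c ∩ l ∪ c ∪ c ∪ d(c, b)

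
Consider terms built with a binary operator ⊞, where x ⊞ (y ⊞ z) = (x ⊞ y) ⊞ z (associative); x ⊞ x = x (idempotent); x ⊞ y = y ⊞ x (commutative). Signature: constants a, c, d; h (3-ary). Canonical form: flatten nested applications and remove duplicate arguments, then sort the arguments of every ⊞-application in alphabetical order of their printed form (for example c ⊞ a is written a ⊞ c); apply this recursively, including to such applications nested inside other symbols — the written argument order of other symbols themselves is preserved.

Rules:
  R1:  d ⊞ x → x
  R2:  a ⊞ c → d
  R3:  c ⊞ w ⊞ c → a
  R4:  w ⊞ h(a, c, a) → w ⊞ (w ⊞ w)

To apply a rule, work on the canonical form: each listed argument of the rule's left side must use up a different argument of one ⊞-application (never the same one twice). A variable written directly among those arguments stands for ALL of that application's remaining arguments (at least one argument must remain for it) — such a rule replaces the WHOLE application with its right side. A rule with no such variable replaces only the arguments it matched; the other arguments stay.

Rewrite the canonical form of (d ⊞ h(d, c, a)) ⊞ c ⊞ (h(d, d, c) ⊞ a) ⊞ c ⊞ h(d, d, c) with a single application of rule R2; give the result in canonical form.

Answer: d ⊞ h(d, c, a) ⊞ h(d, d, c)

Derivation:
Canonical form:  a ⊞ c ⊞ d ⊞ h(d, c, a) ⊞ h(d, d, c)
R2 matches:  uses a, c
Giving:  d ⊞ h(d, c, a) ⊞ h(d, d, c)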